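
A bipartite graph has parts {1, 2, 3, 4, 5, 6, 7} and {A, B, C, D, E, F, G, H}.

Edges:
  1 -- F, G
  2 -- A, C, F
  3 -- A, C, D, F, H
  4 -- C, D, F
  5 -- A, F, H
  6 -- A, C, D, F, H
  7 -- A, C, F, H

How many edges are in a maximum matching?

6

For example, pair 1→G, 2→F, 3→D, 4→C, 5→H, 6→A.
The set {2, 3, 4, 5, 6, 7} has only 5 neighbours ({A, C, D, F, H}), so by Hall's theorem at most 6 of the 7 left vertices can be matched.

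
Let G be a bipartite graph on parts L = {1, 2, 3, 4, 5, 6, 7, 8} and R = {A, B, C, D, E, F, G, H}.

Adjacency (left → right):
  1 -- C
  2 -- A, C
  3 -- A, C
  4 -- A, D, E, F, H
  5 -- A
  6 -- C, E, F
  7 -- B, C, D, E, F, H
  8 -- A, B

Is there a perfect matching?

The set {1, 2, 3, 5} has only 2 neighbours ({A, C}), so by Hall's theorem at most 6 of the 8 left vertices can be matched.
Hence no matching covers every left vertex.

No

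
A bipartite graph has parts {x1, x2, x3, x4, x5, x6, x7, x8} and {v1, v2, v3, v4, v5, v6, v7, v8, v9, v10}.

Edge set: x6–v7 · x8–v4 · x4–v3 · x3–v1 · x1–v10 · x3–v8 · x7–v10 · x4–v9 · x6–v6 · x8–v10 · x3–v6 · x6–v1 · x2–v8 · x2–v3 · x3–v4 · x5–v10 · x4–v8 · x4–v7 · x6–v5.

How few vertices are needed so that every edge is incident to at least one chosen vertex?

{x2, x3, x4, x6, x8, v10} is a vertex cover of size 6: every edge has an endpoint in this set.
No smaller cover exists because x1–v10, x2–v3, x3–v1, x4–v7, x6–v6, x8–v4 is a matching of size 6, and a cover must include an endpoint of each of these disjoint edges (König's theorem).

6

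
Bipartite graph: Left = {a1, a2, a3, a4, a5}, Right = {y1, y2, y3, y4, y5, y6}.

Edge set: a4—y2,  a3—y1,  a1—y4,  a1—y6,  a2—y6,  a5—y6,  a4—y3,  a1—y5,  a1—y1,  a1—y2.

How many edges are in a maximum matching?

4

A valid assignment of size 4: a1-y4, a2-y6, a3-y1, a4-y3.
The set {a2, a5} has only 1 neighbour ({y6}), so by Hall's theorem at most 4 of the 5 left vertices can be matched.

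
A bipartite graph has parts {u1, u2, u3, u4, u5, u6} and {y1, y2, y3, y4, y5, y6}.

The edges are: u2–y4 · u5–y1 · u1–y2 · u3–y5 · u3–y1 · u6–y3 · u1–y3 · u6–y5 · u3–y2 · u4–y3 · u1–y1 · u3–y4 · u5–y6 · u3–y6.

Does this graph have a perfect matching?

Yes

For example, pair u1→y2, u2→y4, u3→y6, u4→y3, u5→y1, u6→y5.
All 6 left vertices are covered.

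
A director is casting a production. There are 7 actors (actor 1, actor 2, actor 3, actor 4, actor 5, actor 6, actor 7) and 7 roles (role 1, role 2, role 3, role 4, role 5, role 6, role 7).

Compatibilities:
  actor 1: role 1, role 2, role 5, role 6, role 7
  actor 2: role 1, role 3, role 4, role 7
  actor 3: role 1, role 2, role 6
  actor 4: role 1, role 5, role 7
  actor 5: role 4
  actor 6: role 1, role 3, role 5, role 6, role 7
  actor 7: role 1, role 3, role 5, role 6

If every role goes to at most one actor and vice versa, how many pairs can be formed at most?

A valid assignment of size 7: actor 1–role 6, actor 2–role 3, actor 3–role 2, actor 4–role 7, actor 5–role 4, actor 6–role 1, actor 7–role 5.
All 7 actors are matched, so no larger matching exists.

7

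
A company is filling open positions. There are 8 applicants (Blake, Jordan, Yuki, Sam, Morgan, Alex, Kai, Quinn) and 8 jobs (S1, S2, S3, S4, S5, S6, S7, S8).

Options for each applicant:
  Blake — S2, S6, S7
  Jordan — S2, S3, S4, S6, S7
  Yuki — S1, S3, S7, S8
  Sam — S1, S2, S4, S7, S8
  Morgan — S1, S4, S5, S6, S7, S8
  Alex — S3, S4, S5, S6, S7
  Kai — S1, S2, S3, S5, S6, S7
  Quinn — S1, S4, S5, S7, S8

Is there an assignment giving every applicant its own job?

A valid assignment of size 8: Blake→S2, Jordan→S4, Yuki→S8, Sam→S1, Morgan→S5, Alex→S3, Kai→S6, Quinn→S7.
Every applicant is matched, so this is a perfect matching.

Yes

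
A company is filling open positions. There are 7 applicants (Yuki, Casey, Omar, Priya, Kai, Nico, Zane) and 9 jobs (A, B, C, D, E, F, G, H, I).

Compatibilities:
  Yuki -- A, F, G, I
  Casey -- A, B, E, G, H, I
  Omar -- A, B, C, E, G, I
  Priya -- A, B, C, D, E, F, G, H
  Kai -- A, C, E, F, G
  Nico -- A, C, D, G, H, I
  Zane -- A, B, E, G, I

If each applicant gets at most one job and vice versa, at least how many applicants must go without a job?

One maximum matching: Yuki-F, Casey-B, Omar-I, Priya-H, Kai-E, Nico-A, Zane-G.
This saturates every applicant, so 7 is the maximum.
That matches 7 of the 7, leaving 0 unmatched; no matching can do better.

0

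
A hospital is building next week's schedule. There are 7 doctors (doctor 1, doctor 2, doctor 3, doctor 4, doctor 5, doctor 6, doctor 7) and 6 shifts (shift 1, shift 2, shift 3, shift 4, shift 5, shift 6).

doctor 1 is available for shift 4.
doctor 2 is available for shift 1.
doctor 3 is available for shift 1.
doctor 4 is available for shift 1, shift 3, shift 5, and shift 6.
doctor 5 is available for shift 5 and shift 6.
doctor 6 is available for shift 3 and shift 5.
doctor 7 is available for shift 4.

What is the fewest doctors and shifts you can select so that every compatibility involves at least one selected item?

5

A maximum matching has 5 edges (e.g. doctor 1–shift 4, doctor 2–shift 1, doctor 4–shift 3, doctor 5–shift 6, doctor 6–shift 5).
By König's theorem the minimum vertex cover has the same size. One such cover is {doctor 4, doctor 5, doctor 6, shift 1, shift 4}.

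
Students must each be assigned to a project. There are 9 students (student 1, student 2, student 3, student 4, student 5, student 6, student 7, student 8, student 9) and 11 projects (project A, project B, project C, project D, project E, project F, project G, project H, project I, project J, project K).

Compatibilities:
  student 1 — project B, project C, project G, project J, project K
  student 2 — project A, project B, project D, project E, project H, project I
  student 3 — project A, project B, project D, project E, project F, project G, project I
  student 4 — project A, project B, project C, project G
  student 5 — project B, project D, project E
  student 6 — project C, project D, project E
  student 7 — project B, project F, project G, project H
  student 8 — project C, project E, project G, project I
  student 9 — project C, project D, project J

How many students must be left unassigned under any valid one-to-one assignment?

0

For example, pair student 1-project G, student 2-project I, student 3-project F, student 4-project A, student 5-project B, student 6-project C, student 7-project H, student 8-project E, student 9-project J.
This saturates every student, so 9 is the maximum.
That matches 9 of the 9, leaving 0 unmatched; no matching can do better.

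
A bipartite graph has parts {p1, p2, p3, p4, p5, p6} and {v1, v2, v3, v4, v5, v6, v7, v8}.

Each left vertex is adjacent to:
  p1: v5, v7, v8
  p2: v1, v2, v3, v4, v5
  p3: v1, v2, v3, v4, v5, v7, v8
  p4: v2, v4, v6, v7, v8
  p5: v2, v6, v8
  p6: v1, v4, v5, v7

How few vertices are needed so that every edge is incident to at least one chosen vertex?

6

A maximum matching has 6 edges (e.g. p1–v8, p2–v2, p3–v3, p4–v4, p5–v6, p6–v7).
By König's theorem the minimum vertex cover has the same size. One such cover is {p1, p2, p3, p4, p5, p6}.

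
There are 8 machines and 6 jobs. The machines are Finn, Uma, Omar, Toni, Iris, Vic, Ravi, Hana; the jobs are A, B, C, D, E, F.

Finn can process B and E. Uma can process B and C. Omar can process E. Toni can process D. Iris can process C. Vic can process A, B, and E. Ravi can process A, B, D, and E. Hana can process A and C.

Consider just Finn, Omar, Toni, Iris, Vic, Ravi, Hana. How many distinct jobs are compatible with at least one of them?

5

The union of neighbours of {Finn, Omar, Toni, Iris, Vic, Ravi, Hana} is {A, B, C, D, E}, which has 5 elements.
Since |N(S)| = 5 < |S| = 7, Hall's condition fails for this subset.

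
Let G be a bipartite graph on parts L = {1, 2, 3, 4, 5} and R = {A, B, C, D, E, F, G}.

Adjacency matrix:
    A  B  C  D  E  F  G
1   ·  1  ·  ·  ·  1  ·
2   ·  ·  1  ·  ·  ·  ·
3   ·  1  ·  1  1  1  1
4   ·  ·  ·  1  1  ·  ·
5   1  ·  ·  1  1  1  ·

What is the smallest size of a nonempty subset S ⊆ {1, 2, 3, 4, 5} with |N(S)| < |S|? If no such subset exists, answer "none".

A matching saturating every left vertex exists, for instance 1→B, 2→C, 3→G, 4→D, 5→E.
By Hall's marriage theorem, this means |N(S)| ≥ |S| for every subset S, so no violating subset exists.

none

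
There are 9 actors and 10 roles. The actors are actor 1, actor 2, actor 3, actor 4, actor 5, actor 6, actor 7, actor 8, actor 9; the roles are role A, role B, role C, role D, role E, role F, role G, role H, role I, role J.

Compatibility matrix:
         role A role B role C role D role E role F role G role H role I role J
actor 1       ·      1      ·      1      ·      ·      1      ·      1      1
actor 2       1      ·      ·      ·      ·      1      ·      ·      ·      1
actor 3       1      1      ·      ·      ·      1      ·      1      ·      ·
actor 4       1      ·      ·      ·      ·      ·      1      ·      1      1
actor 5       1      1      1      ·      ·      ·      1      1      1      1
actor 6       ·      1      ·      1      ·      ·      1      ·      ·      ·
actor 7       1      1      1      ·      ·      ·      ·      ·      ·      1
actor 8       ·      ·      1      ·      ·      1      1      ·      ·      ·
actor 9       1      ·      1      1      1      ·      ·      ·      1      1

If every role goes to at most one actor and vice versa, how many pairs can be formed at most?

9

A valid assignment of size 9: actor 1-role B, actor 2-role A, actor 3-role H, actor 4-role I, actor 5-role G, actor 6-role D, actor 7-role J, actor 8-role F, actor 9-role C.
This saturates every actor, so 9 is the maximum.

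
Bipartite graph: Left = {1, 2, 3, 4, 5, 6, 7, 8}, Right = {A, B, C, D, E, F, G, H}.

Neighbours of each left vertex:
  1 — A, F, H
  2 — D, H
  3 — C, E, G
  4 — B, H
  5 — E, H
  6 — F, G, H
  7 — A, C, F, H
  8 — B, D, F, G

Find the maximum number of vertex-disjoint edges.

8

One maximum matching: 1–F, 2–D, 3–C, 4–H, 5–E, 6–G, 7–A, 8–B.
All 8 left vertices are matched, so no larger matching exists.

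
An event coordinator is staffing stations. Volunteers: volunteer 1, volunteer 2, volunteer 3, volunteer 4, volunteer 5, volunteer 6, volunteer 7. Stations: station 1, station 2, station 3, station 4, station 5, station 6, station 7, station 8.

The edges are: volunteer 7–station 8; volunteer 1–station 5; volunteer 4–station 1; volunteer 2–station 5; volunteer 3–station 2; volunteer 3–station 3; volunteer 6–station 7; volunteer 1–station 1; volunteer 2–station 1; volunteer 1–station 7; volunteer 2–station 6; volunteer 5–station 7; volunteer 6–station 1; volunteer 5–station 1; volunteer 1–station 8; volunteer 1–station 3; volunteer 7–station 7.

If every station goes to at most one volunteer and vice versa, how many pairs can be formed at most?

A valid assignment of size 6: volunteer 1-station 3, volunteer 2-station 5, volunteer 3-station 2, volunteer 4-station 1, volunteer 5-station 7, volunteer 7-station 8.
The set {volunteer 4, volunteer 5, volunteer 6} has only 2 neighbours ({station 1, station 7}), so by Hall's theorem at most 6 of the 7 volunteers can be matched.

6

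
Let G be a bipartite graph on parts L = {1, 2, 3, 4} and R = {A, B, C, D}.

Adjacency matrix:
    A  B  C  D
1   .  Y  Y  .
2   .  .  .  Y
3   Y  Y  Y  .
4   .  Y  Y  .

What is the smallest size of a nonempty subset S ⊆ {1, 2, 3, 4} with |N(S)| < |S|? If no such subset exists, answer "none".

none

A matching saturating every left vertex exists, for instance 1→C, 2→D, 3→A, 4→B.
By Hall's marriage theorem, this means |N(S)| ≥ |S| for every subset S, so no violating subset exists.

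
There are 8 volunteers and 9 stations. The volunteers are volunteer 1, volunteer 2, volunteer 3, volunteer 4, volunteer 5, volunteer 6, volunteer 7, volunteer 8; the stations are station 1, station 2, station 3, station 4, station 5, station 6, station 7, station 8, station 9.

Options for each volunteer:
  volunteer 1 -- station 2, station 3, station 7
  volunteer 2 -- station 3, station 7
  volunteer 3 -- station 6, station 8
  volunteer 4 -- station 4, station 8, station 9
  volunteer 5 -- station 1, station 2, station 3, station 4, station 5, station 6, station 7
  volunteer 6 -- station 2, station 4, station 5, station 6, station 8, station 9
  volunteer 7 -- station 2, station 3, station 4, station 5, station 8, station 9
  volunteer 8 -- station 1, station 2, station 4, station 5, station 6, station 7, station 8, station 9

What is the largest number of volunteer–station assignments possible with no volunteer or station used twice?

A valid assignment of size 8: volunteer 1→station 2, volunteer 2→station 3, volunteer 3→station 6, volunteer 4→station 4, volunteer 5→station 1, volunteer 6→station 9, volunteer 7→station 8, volunteer 8→station 7.
This saturates every volunteer, so 8 is the maximum.

8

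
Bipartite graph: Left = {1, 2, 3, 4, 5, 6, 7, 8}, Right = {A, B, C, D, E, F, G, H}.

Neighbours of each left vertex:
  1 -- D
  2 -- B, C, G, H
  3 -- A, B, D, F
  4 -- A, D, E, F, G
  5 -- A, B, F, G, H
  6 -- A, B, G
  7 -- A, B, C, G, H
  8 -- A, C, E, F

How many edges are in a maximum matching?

A valid assignment of size 8: 1–D, 2–C, 3–F, 4–G, 5–H, 6–B, 7–A, 8–E.
All 8 left vertices are matched, so no larger matching exists.

8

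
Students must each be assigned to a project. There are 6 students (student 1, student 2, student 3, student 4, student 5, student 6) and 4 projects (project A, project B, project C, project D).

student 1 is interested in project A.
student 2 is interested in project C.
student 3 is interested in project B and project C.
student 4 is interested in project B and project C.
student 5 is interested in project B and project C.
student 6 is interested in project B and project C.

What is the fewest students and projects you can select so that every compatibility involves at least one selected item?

3

A maximum matching has 3 edges (e.g. student 1–project A, student 2–project C, student 3–project B).
By König's theorem the minimum vertex cover has the same size. One such cover is {student 1, project B, project C}.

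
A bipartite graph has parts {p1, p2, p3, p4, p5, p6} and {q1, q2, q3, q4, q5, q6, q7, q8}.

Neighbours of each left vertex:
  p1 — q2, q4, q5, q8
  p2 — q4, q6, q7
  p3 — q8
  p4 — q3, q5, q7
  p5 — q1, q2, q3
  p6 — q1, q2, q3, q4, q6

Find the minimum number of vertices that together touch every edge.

6

{p1, p2, p3, p4, p5, p6} is a vertex cover of size 6: every edge has an endpoint in this set.
No smaller cover exists because p1–q2, p2–q7, p3–q8, p4–q5, p5–q3, p6–q6 is a matching of size 6, and a cover must include an endpoint of each of these disjoint edges (König's theorem).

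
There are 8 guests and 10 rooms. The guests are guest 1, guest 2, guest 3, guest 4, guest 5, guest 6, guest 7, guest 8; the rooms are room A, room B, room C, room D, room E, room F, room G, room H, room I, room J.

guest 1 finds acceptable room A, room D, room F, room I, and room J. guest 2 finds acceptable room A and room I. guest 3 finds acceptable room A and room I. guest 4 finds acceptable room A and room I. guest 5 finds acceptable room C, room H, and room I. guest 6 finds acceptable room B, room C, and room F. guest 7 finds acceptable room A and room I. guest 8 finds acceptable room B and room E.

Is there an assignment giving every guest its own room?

No

The set {guest 2, guest 3, guest 4, guest 7} has only 2 neighbours ({room A, room I}), so by Hall's theorem at most 6 of the 8 guests can be matched.
Hence no matching covers every guest.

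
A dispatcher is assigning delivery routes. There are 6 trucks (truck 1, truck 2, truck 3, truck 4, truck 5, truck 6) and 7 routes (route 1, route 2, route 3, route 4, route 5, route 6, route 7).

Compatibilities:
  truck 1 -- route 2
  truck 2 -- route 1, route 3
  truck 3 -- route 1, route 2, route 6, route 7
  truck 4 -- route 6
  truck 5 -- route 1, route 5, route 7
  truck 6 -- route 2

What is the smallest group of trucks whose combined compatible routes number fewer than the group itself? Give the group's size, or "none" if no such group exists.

2

Take S = {truck 1, truck 6}. Its neighbourhood is {route 2}, so |N(S)| = 1 < |S| = 2.
No single vertex violates Hall's condition since each has at least one neighbour, so 2 is the minimum.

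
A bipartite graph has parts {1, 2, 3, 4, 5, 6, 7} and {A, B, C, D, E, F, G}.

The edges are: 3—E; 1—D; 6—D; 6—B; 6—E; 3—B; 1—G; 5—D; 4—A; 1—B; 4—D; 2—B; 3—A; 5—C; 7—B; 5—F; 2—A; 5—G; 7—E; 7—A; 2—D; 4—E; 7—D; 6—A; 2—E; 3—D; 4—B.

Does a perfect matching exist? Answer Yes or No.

No

The set {2, 3, 4, 6, 7} has only 4 neighbours ({A, B, D, E}), so by Hall's theorem at most 6 of the 7 left vertices can be matched.
Hence no matching covers every left vertex.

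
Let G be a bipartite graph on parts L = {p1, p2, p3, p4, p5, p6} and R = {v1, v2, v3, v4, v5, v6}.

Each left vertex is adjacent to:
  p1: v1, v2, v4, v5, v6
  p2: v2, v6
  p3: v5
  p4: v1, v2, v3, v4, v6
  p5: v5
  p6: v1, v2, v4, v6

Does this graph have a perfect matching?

The set {p3, p5} has only 1 neighbour ({v5}), so by Hall's theorem at most 5 of the 6 left vertices can be matched.
Hence no matching covers every left vertex.

No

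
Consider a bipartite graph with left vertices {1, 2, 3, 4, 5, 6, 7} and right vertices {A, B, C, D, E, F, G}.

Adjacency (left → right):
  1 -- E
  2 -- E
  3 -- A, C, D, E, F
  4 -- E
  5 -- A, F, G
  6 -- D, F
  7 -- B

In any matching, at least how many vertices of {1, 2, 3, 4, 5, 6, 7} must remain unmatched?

For example, pair 1–E, 3–A, 5–G, 6–F, 7–B.
The set {1, 2, 4} has only 1 neighbour ({E}), so by Hall's theorem at most 5 of the 7 left vertices can be matched.
That matches 5 of the 7, leaving 2 unmatched; no matching can do better.

2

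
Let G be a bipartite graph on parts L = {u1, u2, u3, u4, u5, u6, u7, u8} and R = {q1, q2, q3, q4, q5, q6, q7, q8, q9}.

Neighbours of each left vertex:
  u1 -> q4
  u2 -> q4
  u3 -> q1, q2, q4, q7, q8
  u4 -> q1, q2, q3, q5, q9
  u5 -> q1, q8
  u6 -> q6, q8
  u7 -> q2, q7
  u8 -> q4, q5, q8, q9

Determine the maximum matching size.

One maximum matching: u1–q4, u3–q7, u4–q9, u5–q1, u6–q6, u7–q2, u8–q8.
The set {u1, u2} has only 1 neighbour ({q4}), so by Hall's theorem at most 7 of the 8 left vertices can be matched.

7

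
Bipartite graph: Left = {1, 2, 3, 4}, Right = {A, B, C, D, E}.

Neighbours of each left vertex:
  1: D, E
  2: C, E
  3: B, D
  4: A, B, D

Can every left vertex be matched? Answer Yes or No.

Yes

A valid assignment of size 4: 1-E, 2-C, 3-D, 4-B.
Every left vertex is matched, so this matching saturates all of them.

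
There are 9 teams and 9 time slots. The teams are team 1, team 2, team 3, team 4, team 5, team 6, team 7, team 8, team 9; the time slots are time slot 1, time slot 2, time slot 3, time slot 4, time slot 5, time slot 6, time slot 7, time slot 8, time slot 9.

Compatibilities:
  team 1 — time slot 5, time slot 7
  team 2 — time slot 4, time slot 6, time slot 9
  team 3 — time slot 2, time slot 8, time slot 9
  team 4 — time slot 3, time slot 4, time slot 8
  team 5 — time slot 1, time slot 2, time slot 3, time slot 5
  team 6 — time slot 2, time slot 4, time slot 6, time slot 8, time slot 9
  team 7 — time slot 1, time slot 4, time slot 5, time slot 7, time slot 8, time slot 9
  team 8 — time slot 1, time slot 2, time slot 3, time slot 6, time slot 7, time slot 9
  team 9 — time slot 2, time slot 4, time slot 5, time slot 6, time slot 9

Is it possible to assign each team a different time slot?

One maximum matching: team 1-time slot 7, team 2-time slot 6, team 3-time slot 2, team 4-time slot 4, team 5-time slot 1, team 6-time slot 8, team 7-time slot 9, team 8-time slot 3, team 9-time slot 5.
All 9 teams are covered.

Yes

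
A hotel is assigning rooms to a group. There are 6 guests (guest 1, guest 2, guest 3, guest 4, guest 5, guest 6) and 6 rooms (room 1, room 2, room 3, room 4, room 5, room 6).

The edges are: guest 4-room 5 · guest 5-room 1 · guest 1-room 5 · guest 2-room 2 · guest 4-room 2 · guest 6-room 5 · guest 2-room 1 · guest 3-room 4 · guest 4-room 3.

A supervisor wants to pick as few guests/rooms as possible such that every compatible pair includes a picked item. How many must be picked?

{guest 2, guest 3, guest 4, guest 5, room 5} is a vertex cover of size 5: every edge has an endpoint in this set.
No smaller cover exists because guest 1–room 5, guest 2–room 2, guest 3–room 4, guest 4–room 3, guest 5–room 1 is a matching of size 5, and a cover must include an endpoint of each of these disjoint edges (König's theorem).

5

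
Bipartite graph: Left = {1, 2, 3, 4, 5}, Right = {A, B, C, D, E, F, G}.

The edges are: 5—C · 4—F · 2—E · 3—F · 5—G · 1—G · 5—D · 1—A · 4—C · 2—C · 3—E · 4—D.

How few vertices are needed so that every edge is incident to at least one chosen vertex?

5

{1, 2, 3, 4, 5} is a vertex cover of size 5: every edge has an endpoint in this set.
No smaller cover exists because 1–A, 2–C, 3–E, 4–F, 5–G is a matching of size 5, and a cover must include an endpoint of each of these disjoint edges (König's theorem).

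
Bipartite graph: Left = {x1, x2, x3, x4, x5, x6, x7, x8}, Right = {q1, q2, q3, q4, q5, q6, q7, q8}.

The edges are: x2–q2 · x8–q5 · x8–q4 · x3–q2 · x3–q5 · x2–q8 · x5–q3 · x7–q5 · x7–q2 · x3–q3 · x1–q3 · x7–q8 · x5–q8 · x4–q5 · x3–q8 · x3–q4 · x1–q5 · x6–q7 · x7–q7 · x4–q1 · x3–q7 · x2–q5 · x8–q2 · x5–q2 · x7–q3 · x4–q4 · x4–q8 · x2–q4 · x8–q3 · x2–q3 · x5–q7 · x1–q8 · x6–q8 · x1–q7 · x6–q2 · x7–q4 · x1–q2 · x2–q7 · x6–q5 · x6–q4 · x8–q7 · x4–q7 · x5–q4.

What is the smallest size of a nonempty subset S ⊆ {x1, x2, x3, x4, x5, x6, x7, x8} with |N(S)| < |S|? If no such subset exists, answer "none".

7

Take S = {x1, x2, x3, x5, x6, x7, x8}. Its neighbourhood is {q2, q3, q4, q5, q7, q8}, so |N(S)| = 6 < |S| = 7.
Every subset of size less than 7 has at least as many neighbours as members, so 7 is the minimum.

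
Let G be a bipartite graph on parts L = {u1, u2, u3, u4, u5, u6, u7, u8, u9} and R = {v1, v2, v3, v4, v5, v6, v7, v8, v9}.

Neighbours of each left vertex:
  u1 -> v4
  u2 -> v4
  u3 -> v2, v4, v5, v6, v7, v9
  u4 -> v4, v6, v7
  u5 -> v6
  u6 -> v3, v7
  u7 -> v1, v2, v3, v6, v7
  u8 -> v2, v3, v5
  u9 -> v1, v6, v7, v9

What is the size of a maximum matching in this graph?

One maximum matching: u1-v4, u3-v9, u4-v7, u5-v6, u6-v3, u7-v2, u8-v5, u9-v1.
The set {u1, u2} has only 1 neighbour ({v4}), so by Hall's theorem at most 8 of the 9 left vertices can be matched.

8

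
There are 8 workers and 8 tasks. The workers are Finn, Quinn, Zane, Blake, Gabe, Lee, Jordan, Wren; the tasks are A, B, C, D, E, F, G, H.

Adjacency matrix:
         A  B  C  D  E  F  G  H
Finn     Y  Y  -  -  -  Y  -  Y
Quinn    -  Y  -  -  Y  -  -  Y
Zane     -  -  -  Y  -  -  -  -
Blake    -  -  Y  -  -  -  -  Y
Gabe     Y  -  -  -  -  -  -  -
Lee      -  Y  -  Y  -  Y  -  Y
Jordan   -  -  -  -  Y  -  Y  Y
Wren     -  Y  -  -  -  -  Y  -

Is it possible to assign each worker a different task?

One maximum matching: Finn-H, Quinn-E, Zane-D, Blake-C, Gabe-A, Lee-F, Jordan-G, Wren-B.
Every worker is matched, so this is a perfect matching.

Yes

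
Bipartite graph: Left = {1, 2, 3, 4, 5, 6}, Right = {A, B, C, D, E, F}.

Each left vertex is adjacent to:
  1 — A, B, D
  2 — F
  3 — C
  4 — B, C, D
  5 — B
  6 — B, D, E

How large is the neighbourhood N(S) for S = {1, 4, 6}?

5

The union of neighbours of {1, 4, 6} is {A, B, C, D, E}, which has 5 elements.
Since |N(S)| = 5 ≥ |S| = 3, Hall's condition holds for this subset.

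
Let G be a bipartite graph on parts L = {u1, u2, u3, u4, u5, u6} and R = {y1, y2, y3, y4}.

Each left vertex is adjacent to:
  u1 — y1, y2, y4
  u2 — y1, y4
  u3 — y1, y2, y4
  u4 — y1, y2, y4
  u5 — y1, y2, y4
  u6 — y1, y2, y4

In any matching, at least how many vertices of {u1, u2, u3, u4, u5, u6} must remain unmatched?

For example, pair u1→y2, u2→y4, u3→y1.
The set {u1, u2, u3, u4, u5, u6} has only 3 neighbours ({y1, y2, y4}), so by Hall's theorem at most 3 of the 6 left vertices can be matched.
That matches 3 of the 6, leaving 3 unmatched; no matching can do better.

3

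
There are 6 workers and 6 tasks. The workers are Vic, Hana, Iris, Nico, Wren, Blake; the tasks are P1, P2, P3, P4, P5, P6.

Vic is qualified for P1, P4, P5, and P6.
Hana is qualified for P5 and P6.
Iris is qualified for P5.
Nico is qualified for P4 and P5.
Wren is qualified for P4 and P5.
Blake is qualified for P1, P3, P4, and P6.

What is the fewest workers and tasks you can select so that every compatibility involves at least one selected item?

A maximum matching has 5 edges (e.g. Vic–P1, Hana–P6, Iris–P5, Nico–P4, Blake–P3).
By König's theorem the minimum vertex cover has the same size. One such cover is {Vic, Hana, Blake, P4, P5}.

5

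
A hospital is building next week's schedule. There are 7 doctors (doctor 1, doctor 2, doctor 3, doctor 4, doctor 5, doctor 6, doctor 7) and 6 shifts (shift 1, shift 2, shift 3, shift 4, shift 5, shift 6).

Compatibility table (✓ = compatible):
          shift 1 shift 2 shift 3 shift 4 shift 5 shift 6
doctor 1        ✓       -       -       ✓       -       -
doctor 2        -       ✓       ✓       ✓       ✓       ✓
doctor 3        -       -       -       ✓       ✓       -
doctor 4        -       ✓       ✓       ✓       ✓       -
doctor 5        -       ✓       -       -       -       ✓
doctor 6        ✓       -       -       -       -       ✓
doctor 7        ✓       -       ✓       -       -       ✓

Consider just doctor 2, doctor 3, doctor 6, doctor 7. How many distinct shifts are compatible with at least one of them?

The union of neighbours of {doctor 2, doctor 3, doctor 6, doctor 7} is {shift 1, shift 2, shift 3, shift 4, shift 5, shift 6}, which has 6 elements.
Since |N(S)| = 6 ≥ |S| = 4, Hall's condition holds for this subset.

6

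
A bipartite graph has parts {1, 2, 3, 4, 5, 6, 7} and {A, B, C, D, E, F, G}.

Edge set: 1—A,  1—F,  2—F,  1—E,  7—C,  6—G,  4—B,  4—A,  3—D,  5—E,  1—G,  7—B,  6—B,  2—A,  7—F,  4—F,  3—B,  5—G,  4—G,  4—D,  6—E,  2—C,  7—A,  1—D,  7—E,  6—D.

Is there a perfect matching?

One maximum matching: 1-G, 2-C, 3-D, 4-F, 5-E, 6-B, 7-A.
Every left vertex is matched, so this is a perfect matching.

Yes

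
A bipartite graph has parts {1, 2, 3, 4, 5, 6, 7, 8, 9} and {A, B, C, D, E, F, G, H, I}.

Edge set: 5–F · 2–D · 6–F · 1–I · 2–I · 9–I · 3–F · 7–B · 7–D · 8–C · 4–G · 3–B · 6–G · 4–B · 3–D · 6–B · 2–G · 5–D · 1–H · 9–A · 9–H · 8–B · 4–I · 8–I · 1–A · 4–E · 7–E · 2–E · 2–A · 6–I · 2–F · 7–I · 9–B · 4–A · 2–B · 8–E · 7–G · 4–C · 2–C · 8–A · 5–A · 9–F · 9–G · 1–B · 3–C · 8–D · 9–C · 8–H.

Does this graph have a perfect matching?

One maximum matching: 1→H, 2→F, 3→C, 4→A, 5→D, 6→I, 7→B, 8→E, 9→G.
All 9 left vertices are covered.

Yes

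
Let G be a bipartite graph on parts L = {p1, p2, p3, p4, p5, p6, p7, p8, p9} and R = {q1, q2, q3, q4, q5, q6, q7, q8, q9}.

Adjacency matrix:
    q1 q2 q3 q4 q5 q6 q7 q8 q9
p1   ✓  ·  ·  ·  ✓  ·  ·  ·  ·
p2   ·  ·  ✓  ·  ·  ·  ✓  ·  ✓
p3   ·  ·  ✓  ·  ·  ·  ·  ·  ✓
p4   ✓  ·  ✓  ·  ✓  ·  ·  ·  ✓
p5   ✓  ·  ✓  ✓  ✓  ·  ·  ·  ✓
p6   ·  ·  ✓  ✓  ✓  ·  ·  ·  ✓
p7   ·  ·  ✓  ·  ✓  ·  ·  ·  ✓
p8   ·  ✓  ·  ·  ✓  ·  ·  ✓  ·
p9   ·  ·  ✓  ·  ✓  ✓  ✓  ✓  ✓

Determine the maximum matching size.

For example, pair p1–q1, p2–q7, p3–q3, p4–q5, p5–q9, p6–q4, p8–q8, p9–q6.
The set {p1, p3, p4, p5, p6, p7} has only 5 neighbours ({q1, q3, q4, q5, q9}), so by Hall's theorem at most 8 of the 9 left vertices can be matched.

8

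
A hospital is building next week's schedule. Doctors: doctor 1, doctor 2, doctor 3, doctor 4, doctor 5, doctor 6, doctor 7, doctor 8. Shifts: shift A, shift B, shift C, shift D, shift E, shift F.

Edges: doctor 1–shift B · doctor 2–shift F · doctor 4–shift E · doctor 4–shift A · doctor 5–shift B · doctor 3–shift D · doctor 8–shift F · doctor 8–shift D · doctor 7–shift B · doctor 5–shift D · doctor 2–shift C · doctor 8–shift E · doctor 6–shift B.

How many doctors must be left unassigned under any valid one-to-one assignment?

A valid assignment of size 5: doctor 1–shift B, doctor 2–shift F, doctor 3–shift D, doctor 4–shift A, doctor 8–shift E.
The set {doctor 1, doctor 3, doctor 5, doctor 6, doctor 7} has only 2 neighbours ({shift B, shift D}), so by Hall's theorem at most 5 of the 8 doctors can be matched.
That matches 5 of the 8, leaving 3 unmatched; no matching can do better.

3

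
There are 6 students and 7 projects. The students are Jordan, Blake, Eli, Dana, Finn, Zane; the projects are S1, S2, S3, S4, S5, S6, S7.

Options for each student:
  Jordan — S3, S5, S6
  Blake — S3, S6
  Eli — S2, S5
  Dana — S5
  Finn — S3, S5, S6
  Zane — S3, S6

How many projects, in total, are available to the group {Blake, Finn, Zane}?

The union of neighbours of {Blake, Finn, Zane} is {S3, S5, S6}, which has 3 elements.
Since |N(S)| = 3 ≥ |S| = 3, Hall's condition holds for this subset.

3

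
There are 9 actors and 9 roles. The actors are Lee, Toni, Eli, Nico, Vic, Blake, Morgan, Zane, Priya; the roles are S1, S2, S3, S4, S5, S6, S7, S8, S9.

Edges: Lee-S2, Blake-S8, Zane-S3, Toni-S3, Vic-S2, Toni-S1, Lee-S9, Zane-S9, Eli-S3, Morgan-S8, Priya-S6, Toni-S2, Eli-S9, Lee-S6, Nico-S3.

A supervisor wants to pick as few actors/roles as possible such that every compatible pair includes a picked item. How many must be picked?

6

{Toni, S2, S3, S6, S8, S9} is a vertex cover of size 6: every edge has an endpoint in this set.
No smaller cover exists because Lee–S6, Toni–S1, Eli–S9, Nico–S3, Vic–S2, Blake–S8 is a matching of size 6, and a cover must include an endpoint of each of these disjoint edges (König's theorem).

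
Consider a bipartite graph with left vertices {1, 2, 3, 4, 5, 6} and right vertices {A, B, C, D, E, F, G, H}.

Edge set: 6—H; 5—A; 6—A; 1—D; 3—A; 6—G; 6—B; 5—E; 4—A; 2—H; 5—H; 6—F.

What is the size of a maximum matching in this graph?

5

A valid assignment of size 5: 1–D, 2–H, 3–A, 5–E, 6–G.
The set {3, 4} has only 1 neighbour ({A}), so by Hall's theorem at most 5 of the 6 left vertices can be matched.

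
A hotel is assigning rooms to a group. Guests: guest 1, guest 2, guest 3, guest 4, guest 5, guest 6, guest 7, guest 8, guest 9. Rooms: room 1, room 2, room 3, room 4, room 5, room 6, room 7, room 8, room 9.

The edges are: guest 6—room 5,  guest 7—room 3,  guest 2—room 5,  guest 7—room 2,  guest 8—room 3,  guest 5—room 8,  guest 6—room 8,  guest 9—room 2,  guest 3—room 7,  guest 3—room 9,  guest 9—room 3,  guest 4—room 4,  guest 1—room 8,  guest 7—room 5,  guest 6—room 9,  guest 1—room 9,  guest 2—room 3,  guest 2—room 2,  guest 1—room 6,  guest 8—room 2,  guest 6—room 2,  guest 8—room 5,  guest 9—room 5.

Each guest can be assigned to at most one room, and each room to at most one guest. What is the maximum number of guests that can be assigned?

8

One maximum matching: guest 1→room 6, guest 2→room 2, guest 3→room 7, guest 4→room 4, guest 5→room 8, guest 6→room 9, guest 7→room 5, guest 8→room 3.
The set {guest 2, guest 7, guest 8, guest 9} has only 3 neighbours ({room 2, room 3, room 5}), so by Hall's theorem at most 8 of the 9 guests can be matched.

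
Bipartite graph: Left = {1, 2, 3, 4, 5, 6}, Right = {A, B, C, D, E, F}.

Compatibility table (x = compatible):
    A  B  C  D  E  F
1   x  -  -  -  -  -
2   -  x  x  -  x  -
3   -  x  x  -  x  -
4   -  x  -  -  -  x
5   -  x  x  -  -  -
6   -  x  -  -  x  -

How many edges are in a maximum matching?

5

A valid assignment of size 5: 1→A, 2→C, 3→E, 4→F, 5→B.
The set {2, 3, 5, 6} has only 3 neighbours ({B, C, E}), so by Hall's theorem at most 5 of the 6 left vertices can be matched.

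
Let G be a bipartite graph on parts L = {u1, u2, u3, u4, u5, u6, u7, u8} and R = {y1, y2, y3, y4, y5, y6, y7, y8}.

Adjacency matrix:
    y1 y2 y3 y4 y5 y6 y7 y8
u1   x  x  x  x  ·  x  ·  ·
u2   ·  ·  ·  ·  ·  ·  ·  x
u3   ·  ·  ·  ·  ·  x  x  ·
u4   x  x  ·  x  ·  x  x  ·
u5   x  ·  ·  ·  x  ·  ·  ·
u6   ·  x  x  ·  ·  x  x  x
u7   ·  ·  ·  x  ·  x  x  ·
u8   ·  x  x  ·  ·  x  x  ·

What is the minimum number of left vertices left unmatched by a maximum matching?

A valid assignment of size 8: u1→y1, u2→y8, u3→y6, u4→y2, u5→y5, u6→y7, u7→y4, u8→y3.
All 8 left vertices are matched, so no larger matching exists.
That matches 8 of the 8, leaving 0 unmatched; no matching can do better.

0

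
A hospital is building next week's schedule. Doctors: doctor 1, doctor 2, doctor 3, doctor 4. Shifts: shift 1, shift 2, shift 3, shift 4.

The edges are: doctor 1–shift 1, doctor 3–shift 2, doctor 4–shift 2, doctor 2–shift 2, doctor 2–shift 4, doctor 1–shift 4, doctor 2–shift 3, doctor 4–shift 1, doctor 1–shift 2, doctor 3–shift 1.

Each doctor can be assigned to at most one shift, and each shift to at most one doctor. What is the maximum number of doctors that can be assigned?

A valid assignment of size 4: doctor 1-shift 4, doctor 2-shift 3, doctor 3-shift 1, doctor 4-shift 2.
All 4 doctors are matched, so no larger matching exists.

4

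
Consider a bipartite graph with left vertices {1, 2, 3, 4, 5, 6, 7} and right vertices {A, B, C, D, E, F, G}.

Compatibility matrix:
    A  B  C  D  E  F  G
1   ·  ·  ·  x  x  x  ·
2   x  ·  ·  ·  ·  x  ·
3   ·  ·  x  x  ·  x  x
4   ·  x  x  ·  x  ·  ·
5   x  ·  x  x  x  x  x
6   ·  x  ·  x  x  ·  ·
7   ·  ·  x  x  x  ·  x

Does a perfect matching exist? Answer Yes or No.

Yes

One maximum matching: 1–F, 2–A, 3–C, 4–B, 5–G, 6–D, 7–E.
Every left vertex is matched, so this is a perfect matching.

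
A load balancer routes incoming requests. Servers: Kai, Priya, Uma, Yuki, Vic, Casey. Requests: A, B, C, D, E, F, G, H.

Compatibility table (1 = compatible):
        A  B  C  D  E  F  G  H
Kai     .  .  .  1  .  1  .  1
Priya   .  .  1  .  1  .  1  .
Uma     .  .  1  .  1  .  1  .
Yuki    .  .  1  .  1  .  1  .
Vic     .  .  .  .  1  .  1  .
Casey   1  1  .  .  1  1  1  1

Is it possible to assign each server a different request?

No

The set {Priya, Uma, Yuki, Vic} has only 3 neighbours ({C, E, G}), so by Hall's theorem at most 5 of the 6 servers can be matched.
Hence no matching covers every server.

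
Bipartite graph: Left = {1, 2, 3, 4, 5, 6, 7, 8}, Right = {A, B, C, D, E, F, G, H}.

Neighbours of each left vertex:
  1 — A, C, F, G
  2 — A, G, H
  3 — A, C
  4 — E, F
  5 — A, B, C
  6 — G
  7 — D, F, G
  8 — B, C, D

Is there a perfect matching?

A valid assignment of size 8: 1–F, 2–H, 3–A, 4–E, 5–C, 6–G, 7–D, 8–B.
All 8 left vertices are covered.

Yes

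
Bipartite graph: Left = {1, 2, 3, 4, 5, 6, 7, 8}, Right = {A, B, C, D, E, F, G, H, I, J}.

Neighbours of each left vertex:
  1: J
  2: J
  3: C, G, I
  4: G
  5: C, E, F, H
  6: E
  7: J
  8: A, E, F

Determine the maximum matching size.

6

One maximum matching: 1-J, 3-C, 4-G, 5-H, 6-E, 8-F.
The set {1, 2, 7} has only 1 neighbour ({J}), so by Hall's theorem at most 6 of the 8 left vertices can be matched.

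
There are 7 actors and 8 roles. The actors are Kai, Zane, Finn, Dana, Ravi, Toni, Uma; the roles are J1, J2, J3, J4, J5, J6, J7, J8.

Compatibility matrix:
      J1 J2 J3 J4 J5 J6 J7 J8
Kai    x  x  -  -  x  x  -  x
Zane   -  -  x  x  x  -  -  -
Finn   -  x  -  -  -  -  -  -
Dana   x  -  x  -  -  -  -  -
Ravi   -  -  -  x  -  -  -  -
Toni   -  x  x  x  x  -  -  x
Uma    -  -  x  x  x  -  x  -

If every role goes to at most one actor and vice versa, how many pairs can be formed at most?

7

A valid assignment of size 7: Kai–J6, Zane–J5, Finn–J2, Dana–J1, Ravi–J4, Toni–J8, Uma–J3.
This saturates every actor, so 7 is the maximum.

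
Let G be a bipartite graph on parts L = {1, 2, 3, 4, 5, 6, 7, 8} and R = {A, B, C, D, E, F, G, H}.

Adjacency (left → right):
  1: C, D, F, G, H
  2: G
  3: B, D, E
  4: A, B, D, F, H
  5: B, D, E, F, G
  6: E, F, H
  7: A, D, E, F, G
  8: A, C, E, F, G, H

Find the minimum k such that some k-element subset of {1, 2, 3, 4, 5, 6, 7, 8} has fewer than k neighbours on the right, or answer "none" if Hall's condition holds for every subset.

none

A matching saturating every left vertex exists, for instance 1→C, 2→G, 3→D, 4→B, 5→F, 6→H, 7→E, 8→A.
By Hall's marriage theorem, this means |N(S)| ≥ |S| for every subset S, so no violating subset exists.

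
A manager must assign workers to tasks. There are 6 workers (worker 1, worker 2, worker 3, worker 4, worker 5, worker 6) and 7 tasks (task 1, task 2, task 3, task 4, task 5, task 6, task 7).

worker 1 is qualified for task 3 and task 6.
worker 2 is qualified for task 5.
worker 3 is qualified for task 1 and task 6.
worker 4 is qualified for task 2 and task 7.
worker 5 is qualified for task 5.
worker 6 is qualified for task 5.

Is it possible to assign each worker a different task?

The set {worker 2, worker 5, worker 6} has only 1 neighbour ({task 5}), so by Hall's theorem at most 4 of the 6 workers can be matched.
Hence no matching covers every worker.

No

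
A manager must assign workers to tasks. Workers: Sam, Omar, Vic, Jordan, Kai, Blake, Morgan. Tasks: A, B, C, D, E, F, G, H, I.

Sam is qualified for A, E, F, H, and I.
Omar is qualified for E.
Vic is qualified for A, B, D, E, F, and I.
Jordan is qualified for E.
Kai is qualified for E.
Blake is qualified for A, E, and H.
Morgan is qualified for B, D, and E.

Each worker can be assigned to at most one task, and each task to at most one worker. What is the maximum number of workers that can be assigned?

5

One maximum matching: Sam–F, Omar–E, Vic–A, Blake–H, Morgan–B.
The set {Omar, Jordan, Kai} has only 1 neighbour ({E}), so by Hall's theorem at most 5 of the 7 workers can be matched.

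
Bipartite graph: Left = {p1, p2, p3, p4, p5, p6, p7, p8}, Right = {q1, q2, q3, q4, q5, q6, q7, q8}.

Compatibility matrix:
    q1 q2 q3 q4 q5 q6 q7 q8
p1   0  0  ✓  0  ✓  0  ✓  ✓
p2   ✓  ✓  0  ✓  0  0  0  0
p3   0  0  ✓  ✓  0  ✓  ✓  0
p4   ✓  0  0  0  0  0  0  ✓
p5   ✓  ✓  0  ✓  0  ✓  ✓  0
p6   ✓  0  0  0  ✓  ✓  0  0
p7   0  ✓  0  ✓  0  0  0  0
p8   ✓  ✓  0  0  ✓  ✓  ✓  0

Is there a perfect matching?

A valid assignment of size 8: p1–q7, p2–q1, p3–q3, p4–q8, p5–q4, p6–q5, p7–q2, p8–q6.
All 8 left vertices are covered.

Yes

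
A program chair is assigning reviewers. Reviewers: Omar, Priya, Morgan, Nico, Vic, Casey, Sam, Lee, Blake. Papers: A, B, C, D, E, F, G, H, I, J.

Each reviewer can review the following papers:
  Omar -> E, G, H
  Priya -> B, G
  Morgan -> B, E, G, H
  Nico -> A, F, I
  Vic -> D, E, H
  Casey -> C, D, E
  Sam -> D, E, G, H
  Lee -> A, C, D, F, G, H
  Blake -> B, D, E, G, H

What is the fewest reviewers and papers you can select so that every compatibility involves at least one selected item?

{Nico, Casey, Lee, B, D, E, G, H} is a vertex cover of size 8: every edge has an endpoint in this set.
No smaller cover exists because Omar–G, Priya–B, Morgan–H, Nico–I, Vic–D, Casey–C, Sam–E, Lee–A is a matching of size 8, and a cover must include an endpoint of each of these disjoint edges (König's theorem).

8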